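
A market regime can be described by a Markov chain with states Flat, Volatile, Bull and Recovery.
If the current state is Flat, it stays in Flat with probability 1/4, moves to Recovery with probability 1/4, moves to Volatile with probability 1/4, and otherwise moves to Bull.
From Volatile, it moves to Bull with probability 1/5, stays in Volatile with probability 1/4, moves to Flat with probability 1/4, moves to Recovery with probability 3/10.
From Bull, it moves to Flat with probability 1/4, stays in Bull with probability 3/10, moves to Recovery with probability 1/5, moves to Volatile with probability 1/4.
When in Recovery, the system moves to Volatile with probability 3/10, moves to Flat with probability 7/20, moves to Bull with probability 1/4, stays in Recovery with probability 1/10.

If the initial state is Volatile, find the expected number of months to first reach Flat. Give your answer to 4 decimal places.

Let t(s) be the expected number of months to first reach Flat from state s, with t(Flat) = 0. Conditioning on the first month:
t(Volatile) = 1 + 0.25·t(Volatile) + 0.2·t(Bull) + 0.3·t(Recovery)
t(Bull) = 1 + 0.25·t(Volatile) + 0.3·t(Bull) + 0.2·t(Recovery)
t(Recovery) = 1 + 0.3·t(Volatile) + 0.25·t(Bull) + 0.1·t(Recovery)
Solving: t(Volatile) = 3.6624, t(Bull) = 3.6962, t(Recovery) = 3.3586.
Expected months from Volatile to Flat: 3.6624.

3.6624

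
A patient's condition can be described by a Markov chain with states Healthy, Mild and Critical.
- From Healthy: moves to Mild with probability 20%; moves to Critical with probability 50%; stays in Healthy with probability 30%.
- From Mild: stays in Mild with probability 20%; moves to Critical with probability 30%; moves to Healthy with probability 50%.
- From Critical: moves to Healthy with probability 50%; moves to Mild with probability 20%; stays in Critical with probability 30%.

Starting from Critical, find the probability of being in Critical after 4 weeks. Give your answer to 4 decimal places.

0.3840

Propagate the distribution vector 4 weeks from Critical.
After 0 weeks: (0.0000, 0.0000, 1.0000)
After 1 week: (0.5000, 0.2000, 0.3000)
After 2 weeks: (0.4000, 0.2000, 0.4000)
After 3 weeks: (0.4200, 0.2000, 0.3800)
After 4 weeks: (0.4160, 0.2000, 0.3840)
P(in Critical after 4 weeks) = 0.3840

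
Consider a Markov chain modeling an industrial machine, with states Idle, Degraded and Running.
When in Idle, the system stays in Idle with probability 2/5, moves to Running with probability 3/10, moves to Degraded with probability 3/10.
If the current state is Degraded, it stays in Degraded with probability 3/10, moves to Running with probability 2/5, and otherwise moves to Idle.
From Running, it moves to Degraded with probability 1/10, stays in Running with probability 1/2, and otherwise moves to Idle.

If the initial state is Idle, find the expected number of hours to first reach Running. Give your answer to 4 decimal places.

3.0303

Let t(s) be the expected number of hours to first reach Running from state s, with t(Running) = 0. Conditioning on the first hour:
t(Idle) = 1 + 0.4·t(Idle) + 0.3·t(Degraded)
t(Degraded) = 1 + 0.3·t(Idle) + 0.3·t(Degraded)
Solving: t(Idle) = 3.0303, t(Degraded) = 2.7273.
Expected hours from Idle to Running: 3.0303.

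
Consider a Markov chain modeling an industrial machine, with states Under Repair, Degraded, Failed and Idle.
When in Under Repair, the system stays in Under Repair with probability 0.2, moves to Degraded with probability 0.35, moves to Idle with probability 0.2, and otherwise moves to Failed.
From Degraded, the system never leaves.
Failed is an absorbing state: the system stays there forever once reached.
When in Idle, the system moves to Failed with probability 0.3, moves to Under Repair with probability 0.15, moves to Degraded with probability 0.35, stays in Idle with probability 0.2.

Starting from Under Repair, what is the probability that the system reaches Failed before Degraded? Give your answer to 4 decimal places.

Let h(s) be the probability of absorption at Failed starting from transient state s. Then h(Failed) = 1 and h(Degraded) = 0. By first-step analysis:
h(Under Repair) = 0.2·h(Under Repair) + 0.35·0 + 0.25·1 + 0.2·h(Idle)
h(Idle) = 0.15·h(Under Repair) + 0.35·0 + 0.3·1 + 0.2·h(Idle)
Solving: h(Under Repair) = 0.4262, h(Idle) = 0.4549.
Starting from Under Repair, the probability is 0.4262.

0.4262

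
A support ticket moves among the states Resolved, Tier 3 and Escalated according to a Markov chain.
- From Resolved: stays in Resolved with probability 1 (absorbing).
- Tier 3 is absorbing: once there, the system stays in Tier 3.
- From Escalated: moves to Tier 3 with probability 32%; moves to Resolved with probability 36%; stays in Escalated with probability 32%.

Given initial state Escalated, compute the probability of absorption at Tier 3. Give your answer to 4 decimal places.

0.4706

Let h(s) be the probability of absorption at Tier 3 starting from transient state s. Then h(Tier 3) = 1 and h(Resolved) = 0. By first-step analysis:
h(Escalated) = 0.36·0 + 0.32·1 + 0.32·h(Escalated)
Solving: h(Escalated) = 0.4706.
Starting from Escalated, the probability is 0.4706.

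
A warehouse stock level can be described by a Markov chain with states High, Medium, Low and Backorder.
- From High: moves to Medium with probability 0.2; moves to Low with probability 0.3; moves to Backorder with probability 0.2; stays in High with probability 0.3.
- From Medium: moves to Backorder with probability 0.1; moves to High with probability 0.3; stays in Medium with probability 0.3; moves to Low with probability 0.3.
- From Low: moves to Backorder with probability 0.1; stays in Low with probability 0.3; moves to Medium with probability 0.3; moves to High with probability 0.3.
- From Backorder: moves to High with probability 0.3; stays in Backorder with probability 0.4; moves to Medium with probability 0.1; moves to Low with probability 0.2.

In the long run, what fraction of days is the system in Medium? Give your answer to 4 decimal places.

Let the stationary distribution be π with π = πP and π_1 + π_2 + π_3 + π_4 = 1.
π_1 = 0.3·π_1 + 0.3·π_2 + 0.3·π_3 + 0.3·π_4
π_2 = 0.2·π_1 + 0.3·π_2 + 0.3·π_3 + 0.1·π_4
π_3 = 0.3·π_1 + 0.3·π_2 + 0.3·π_3 + 0.2·π_4
Solving with the normalization constraint gives π = (0.3000, 0.2329, 0.2814, 0.1857).
So the stationary probability of Medium is 0.2329.

0.2329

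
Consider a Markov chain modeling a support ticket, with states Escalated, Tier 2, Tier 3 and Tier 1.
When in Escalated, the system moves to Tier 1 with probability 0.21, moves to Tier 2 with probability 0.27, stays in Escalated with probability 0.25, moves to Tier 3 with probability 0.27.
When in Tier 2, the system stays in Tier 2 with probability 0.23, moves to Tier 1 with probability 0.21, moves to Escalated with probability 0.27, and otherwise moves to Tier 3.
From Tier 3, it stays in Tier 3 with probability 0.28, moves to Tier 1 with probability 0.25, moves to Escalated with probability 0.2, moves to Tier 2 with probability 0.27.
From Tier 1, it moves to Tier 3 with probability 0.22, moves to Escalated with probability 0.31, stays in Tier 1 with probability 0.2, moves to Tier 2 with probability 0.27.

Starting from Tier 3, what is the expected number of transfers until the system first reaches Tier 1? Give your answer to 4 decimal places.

4.3397

Let t(s) be the expected number of transfers to first reach Tier 1 from state s, with t(Tier 1) = 0. Conditioning on the first transfer:
t(Escalated) = 1 + 0.25·t(Escalated) + 0.27·t(Tier 2) + 0.27·t(Tier 3)
t(Tier 2) = 1 + 0.27·t(Escalated) + 0.23·t(Tier 2) + 0.29·t(Tier 3)
t(Tier 3) = 1 + 0.2·t(Escalated) + 0.27·t(Tier 2) + 0.28·t(Tier 3)
Solving: t(Escalated) = 4.5225, t(Tier 2) = 4.5189, t(Tier 3) = 4.3397.
Expected transfers from Tier 3 to Tier 1: 4.3397.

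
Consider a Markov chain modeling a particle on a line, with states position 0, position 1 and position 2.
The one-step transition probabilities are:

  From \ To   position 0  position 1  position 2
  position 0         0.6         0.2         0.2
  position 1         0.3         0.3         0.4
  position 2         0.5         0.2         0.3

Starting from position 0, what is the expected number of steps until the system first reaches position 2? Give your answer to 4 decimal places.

4.0909

Let t(s) be the expected number of steps to first reach position 2 from state s, with t(position 2) = 0. Conditioning on the first step:
t(position 0) = 1 + 0.6·t(position 0) + 0.2·t(position 1)
t(position 1) = 1 + 0.3·t(position 0) + 0.3·t(position 1)
Solving: t(position 0) = 4.0909, t(position 1) = 3.1818.
Expected steps from position 0 to position 2: 4.0909.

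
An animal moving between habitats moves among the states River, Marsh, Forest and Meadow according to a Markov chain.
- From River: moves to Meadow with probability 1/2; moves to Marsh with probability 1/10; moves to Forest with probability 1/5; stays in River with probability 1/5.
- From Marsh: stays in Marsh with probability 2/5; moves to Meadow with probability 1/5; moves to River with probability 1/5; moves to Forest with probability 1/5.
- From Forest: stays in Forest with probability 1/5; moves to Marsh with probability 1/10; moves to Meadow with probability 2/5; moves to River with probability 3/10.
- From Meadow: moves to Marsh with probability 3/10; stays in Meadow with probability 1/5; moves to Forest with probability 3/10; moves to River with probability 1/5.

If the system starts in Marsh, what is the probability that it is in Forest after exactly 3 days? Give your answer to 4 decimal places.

0.2300

Propagate the distribution vector 3 days from Marsh.
After 0 days: (0.0000, 1.0000, 0.0000, 0.0000)
After 1 day: (0.2000, 0.4000, 0.2000, 0.2000)
After 2 days: (0.2200, 0.2600, 0.2200, 0.3000)
After 3 days: (0.2220, 0.2380, 0.2300, 0.3100)
P(in Forest after 3 days) = 0.2300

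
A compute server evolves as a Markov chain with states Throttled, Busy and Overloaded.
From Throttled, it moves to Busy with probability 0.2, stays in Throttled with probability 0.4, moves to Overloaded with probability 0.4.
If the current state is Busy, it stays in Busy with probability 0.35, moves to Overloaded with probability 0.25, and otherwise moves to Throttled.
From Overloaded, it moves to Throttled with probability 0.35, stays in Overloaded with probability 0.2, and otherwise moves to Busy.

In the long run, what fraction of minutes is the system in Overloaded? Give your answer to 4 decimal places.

Let the stationary distribution be π with π = πP and π_1 + π_2 + π_3 = 1.
π_1 = 0.4·π_1 + 0.4·π_2 + 0.35·π_3
π_2 = 0.2·π_1 + 0.35·π_2 + 0.45·π_3
Solving with the normalization constraint gives π = (0.3853, 0.3215, 0.2931).
So the stationary probability of Overloaded is 0.2931.

0.2931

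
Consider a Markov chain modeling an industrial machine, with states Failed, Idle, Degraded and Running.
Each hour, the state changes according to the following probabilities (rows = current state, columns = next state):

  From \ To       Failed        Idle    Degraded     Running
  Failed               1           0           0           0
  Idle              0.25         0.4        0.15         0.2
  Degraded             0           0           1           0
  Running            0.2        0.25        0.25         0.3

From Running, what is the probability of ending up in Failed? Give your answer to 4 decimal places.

Let h(s) be the probability of absorption at Failed starting from transient state s. Then h(Failed) = 1 and h(Degraded) = 0. By first-step analysis:
h(Idle) = 0.25·1 + 0.4·h(Idle) + 0.15·0 + 0.2·h(Running)
h(Running) = 0.2·1 + 0.25·h(Idle) + 0.25·0 + 0.3·h(Running)
Solving: h(Idle) = 0.5811, h(Running) = 0.4932.
Starting from Running, the probability is 0.4932.

0.4932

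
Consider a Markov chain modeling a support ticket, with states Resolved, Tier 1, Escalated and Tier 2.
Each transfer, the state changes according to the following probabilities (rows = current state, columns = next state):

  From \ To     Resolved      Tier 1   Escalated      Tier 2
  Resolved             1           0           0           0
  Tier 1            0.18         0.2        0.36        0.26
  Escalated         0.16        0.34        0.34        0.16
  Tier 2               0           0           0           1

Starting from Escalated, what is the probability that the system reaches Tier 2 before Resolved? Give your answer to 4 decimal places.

0.5335

Let h(s) be the probability of absorption at Tier 2 starting from transient state s. Then h(Tier 2) = 1 and h(Resolved) = 0. By first-step analysis:
h(Tier 1) = 0.18·0 + 0.2·h(Tier 1) + 0.36·h(Escalated) + 0.26·1
h(Escalated) = 0.16·0 + 0.34·h(Tier 1) + 0.34·h(Escalated) + 0.16·1
Solving: h(Tier 1) = 0.5651, h(Escalated) = 0.5335.
Starting from Escalated, the probability is 0.5335.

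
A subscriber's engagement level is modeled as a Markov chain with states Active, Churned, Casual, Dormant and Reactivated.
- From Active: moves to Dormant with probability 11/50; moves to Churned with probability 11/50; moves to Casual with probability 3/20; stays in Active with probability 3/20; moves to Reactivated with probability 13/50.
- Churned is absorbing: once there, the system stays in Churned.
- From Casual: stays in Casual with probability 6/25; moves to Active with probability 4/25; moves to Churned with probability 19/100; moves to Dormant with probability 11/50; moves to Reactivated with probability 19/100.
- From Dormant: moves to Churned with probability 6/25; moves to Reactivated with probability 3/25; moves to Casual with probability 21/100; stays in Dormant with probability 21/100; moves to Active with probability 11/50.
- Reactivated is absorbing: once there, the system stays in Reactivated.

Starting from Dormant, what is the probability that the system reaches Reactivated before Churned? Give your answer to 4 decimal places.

Let h(s) be the probability of absorption at Reactivated starting from transient state s. Then h(Reactivated) = 1 and h(Churned) = 0. By first-step analysis:
h(Active) = 0.15·h(Active) + 0.22·0 + 0.15·h(Casual) + 0.22·h(Dormant) + 0.26·1
h(Casual) = 0.16·h(Active) + 0.19·0 + 0.24·h(Casual) + 0.22·h(Dormant) + 0.19·1
h(Dormant) = 0.22·h(Active) + 0.24·0 + 0.21·h(Casual) + 0.21·h(Dormant) + 0.12·1
Solving: h(Active) = 0.4977, h(Casual) = 0.4755, h(Dormant) = 0.4169.
Starting from Dormant, the probability is 0.4169.

0.4169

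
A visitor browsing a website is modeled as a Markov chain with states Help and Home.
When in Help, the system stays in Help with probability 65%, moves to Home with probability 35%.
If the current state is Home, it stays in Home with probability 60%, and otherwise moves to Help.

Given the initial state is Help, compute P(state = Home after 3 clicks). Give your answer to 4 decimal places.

Propagate the distribution vector 3 clicks from Help.
After 0 clicks: (1.0000, 0.0000)
After 1 click: (0.6500, 0.3500)
After 2 clicks: (0.5625, 0.4375)
After 3 clicks: (0.5406, 0.4594)
P(in Home after 3 clicks) = 0.4594

0.4594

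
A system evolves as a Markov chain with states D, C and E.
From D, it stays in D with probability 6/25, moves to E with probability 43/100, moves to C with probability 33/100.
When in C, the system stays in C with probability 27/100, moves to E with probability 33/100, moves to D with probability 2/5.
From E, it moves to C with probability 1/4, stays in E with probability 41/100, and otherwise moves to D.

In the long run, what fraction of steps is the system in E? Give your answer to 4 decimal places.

0.3940

Let the stationary distribution be π with π = πP and π_1 + π_2 + π_3 = 1.
π_1 = 0.24·π_1 + 0.4·π_2 + 0.34·π_3
π_2 = 0.33·π_1 + 0.27·π_2 + 0.25·π_3
Solving with the normalization constraint gives π = (0.3245, 0.2816, 0.3940).
So the stationary probability of E is 0.3940.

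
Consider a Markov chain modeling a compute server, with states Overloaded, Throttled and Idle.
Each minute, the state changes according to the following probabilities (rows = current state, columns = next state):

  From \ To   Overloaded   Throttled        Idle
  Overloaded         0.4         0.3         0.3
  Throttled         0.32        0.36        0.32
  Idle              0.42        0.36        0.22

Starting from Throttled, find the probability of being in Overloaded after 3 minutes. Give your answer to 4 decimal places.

0.3784

Propagate the distribution vector 3 minutes from Throttled.
After 0 minutes: (0.0000, 1.0000, 0.0000)
After 1 minute: (0.3200, 0.3600, 0.3200)
After 2 minutes: (0.3776, 0.3408, 0.2816)
After 3 minutes: (0.3784, 0.3373, 0.2843)
P(in Overloaded after 3 minutes) = 0.3784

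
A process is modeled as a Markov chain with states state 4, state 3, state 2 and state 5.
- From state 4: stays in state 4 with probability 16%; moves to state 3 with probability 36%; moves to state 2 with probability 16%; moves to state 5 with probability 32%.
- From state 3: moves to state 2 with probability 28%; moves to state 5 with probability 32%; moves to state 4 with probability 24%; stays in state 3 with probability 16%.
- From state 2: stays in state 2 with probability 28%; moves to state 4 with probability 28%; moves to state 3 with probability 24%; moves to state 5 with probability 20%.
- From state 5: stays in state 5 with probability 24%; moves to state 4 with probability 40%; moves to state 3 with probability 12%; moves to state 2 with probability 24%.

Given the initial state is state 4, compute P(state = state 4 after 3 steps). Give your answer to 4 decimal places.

0.2712

Propagate the distribution vector 3 steps from state 4.
After 0 steps: (1.0000, 0.0000, 0.0000, 0.0000)
After 1 step: (0.1600, 0.3600, 0.1600, 0.3200)
After 2 steps: (0.2848, 0.1920, 0.2480, 0.2752)
After 3 steps: (0.2712, 0.2258, 0.2348, 0.2682)
P(in state 4 after 3 steps) = 0.2712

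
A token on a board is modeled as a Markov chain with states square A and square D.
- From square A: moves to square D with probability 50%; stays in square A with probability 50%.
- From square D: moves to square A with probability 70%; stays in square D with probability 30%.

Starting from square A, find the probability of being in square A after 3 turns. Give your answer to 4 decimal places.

Propagate the distribution vector 3 turns from square A.
After 0 turns: (1.0000, 0.0000)
After 1 turn: (0.5000, 0.5000)
After 2 turns: (0.6000, 0.4000)
After 3 turns: (0.5800, 0.4200)
P(in square A after 3 turns) = 0.5800

0.5800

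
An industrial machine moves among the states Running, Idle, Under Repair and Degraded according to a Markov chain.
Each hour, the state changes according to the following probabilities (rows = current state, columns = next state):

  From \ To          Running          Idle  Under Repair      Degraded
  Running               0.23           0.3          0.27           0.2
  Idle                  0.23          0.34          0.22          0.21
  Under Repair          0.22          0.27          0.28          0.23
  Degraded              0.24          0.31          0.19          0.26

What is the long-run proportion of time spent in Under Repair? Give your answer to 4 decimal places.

Let the stationary distribution be π with π = πP and π_1 + π_2 + π_3 + π_4 = 1.
π_1 = 0.23·π_1 + 0.23·π_2 + 0.22·π_3 + 0.24·π_4
π_2 = 0.3·π_1 + 0.34·π_2 + 0.27·π_3 + 0.31·π_4
π_3 = 0.27·π_1 + 0.22·π_2 + 0.28·π_3 + 0.19·π_4
Solving with the normalization constraint gives π = (0.2298, 0.3074, 0.2391, 0.2237).
So the stationary probability of Under Repair is 0.2391.

0.2391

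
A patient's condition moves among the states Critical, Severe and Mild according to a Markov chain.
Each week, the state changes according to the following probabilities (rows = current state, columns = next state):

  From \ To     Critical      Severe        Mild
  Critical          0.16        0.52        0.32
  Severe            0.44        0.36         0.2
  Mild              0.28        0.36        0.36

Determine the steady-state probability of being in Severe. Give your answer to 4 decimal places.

0.4094

Let the stationary distribution be π with π = πP and π_1 + π_2 + π_3 = 1.
π_1 = 0.16·π_1 + 0.44·π_2 + 0.28·π_3
π_2 = 0.52·π_1 + 0.36·π_2 + 0.36·π_3
Solving with the normalization constraint gives π = (0.3085, 0.4094, 0.2822).
So the stationary probability of Severe is 0.4094.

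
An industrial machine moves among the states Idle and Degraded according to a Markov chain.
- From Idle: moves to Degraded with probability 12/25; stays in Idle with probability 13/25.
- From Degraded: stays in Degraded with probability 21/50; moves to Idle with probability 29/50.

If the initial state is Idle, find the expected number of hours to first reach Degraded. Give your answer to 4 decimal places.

Let t(s) be the expected number of hours to first reach Degraded from state s, with t(Degraded) = 0. Conditioning on the first hour:
t(Idle) = 1 + 0.52·t(Idle)
Solving: t(Idle) = 2.0833.
Expected hours from Idle to Degraded: 2.0833.

2.0833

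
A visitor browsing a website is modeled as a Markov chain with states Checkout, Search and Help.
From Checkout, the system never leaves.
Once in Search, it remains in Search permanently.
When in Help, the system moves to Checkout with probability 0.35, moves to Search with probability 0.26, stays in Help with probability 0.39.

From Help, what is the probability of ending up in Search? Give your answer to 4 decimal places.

0.4262

Let h(s) be the probability of absorption at Search starting from transient state s. Then h(Search) = 1 and h(Checkout) = 0. By first-step analysis:
h(Help) = 0.35·0 + 0.26·1 + 0.39·h(Help)
Solving: h(Help) = 0.4262.
Starting from Help, the probability is 0.4262.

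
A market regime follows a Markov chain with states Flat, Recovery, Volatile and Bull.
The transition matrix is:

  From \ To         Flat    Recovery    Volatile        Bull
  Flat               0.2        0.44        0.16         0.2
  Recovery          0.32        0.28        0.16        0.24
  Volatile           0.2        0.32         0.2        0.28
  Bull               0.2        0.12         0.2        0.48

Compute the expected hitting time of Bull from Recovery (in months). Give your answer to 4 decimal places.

4.2381

Let t(s) be the expected number of months to first reach Bull from state s, with t(Bull) = 0. Conditioning on the first month:
t(Flat) = 1 + 0.2·t(Flat) + 0.44·t(Recovery) + 0.16·t(Volatile)
t(Recovery) = 1 + 0.32·t(Flat) + 0.28·t(Recovery) + 0.16·t(Volatile)
t(Volatile) = 1 + 0.2·t(Flat) + 0.32·t(Recovery) + 0.2·t(Volatile)
Solving: t(Flat) = 4.3895, t(Recovery) = 4.2381, t(Volatile) = 4.0426.
Expected months from Recovery to Bull: 4.2381.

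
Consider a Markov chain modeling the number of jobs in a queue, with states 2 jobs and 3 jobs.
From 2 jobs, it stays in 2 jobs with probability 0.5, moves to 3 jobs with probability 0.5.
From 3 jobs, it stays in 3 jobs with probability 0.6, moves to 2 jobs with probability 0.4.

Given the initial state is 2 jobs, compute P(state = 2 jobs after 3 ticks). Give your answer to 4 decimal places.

Propagate the distribution vector 3 ticks from 2 jobs.
After 0 ticks: (1.0000, 0.0000)
After 1 tick: (0.5000, 0.5000)
After 2 ticks: (0.4500, 0.5500)
After 3 ticks: (0.4450, 0.5550)
P(in 2 jobs after 3 ticks) = 0.4450

0.4450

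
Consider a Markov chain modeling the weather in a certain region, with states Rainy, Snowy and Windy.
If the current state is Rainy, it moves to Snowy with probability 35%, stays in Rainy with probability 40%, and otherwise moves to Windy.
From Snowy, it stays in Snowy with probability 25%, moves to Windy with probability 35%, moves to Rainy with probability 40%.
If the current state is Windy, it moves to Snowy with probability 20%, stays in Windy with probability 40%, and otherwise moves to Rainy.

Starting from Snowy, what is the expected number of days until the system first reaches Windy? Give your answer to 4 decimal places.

3.2258

Let t(s) be the expected number of days to first reach Windy from state s, with t(Windy) = 0. Conditioning on the first day:
t(Rainy) = 1 + 0.4·t(Rainy) + 0.35·t(Snowy)
t(Snowy) = 1 + 0.4·t(Rainy) + 0.25·t(Snowy)
Solving: t(Rainy) = 3.5484, t(Snowy) = 3.2258.
Expected days from Snowy to Windy: 3.2258.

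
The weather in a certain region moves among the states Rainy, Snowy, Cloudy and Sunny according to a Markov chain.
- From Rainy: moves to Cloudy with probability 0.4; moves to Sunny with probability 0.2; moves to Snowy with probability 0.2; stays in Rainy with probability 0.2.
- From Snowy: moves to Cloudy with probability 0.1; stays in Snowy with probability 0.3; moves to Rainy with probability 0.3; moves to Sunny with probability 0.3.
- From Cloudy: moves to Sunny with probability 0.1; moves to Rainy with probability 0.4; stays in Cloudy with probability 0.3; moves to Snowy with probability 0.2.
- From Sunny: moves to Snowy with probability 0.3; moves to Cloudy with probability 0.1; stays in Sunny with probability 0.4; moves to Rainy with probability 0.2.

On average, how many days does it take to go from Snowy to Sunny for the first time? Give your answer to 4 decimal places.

4.4737

Let t(s) be the expected number of days to first reach Sunny from state s, with t(Sunny) = 0. Conditioning on the first day:
t(Rainy) = 1 + 0.2·t(Rainy) + 0.2·t(Snowy) + 0.4·t(Cloudy)
t(Snowy) = 1 + 0.3·t(Rainy) + 0.3·t(Snowy) + 0.1·t(Cloudy)
t(Cloudy) = 1 + 0.4·t(Rainy) + 0.2·t(Snowy) + 0.3·t(Cloudy)
Solving: t(Rainy) = 5.2105, t(Snowy) = 4.4737, t(Cloudy) = 5.6842.
Expected days from Snowy to Sunny: 4.4737.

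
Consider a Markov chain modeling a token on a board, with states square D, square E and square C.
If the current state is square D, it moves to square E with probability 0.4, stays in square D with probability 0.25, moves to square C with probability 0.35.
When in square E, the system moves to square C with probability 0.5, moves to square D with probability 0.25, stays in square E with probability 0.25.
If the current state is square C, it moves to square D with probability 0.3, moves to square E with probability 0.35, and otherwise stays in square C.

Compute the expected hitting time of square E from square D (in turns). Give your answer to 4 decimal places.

Let t(s) be the expected number of turns to first reach square E from state s, with t(square E) = 0. Conditioning on the first turn:
t(square D) = 1 + 0.25·t(square D) + 0.35·t(square C)
t(square C) = 1 + 0.3·t(square D) + 0.35·t(square C)
Solving: t(square D) = 2.6144, t(square C) = 2.7451.
Expected turns from square D to square E: 2.6144.

2.6144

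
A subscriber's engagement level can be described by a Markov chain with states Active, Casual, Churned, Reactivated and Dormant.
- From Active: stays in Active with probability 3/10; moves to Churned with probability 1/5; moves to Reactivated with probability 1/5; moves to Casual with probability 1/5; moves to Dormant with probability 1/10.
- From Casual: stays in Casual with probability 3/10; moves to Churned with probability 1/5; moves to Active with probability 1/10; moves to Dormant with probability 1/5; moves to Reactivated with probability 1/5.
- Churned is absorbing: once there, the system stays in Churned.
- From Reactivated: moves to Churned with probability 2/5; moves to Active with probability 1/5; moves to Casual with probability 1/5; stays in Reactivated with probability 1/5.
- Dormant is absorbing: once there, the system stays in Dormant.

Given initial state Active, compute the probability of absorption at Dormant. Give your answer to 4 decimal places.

0.2987

Let h(s) be the probability of absorption at Dormant starting from transient state s. Then h(Dormant) = 1 and h(Churned) = 0. By first-step analysis:
h(Active) = 0.3·h(Active) + 0.2·h(Casual) + 0.2·0 + 0.2·h(Reactivated) + 0.1·1
h(Casual) = 0.1·h(Active) + 0.3·h(Casual) + 0.2·0 + 0.2·h(Reactivated) + 0.2·1
h(Reactivated) = 0.2·h(Active) + 0.2·h(Casual) + 0.4·0 + 0.2·h(Reactivated)
Solving: h(Active) = 0.2987, h(Casual) = 0.3766, h(Reactivated) = 0.1688.
Starting from Active, the probability is 0.2987.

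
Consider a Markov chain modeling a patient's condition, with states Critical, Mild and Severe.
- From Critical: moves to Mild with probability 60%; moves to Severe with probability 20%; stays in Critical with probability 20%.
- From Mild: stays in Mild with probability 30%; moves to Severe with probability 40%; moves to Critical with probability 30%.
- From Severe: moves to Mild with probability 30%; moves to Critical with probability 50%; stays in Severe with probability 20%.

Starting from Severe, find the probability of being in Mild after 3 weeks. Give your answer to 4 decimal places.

Propagate the distribution vector 3 weeks from Severe.
After 0 weeks: (0.0000, 0.0000, 1.0000)
After 1 week: (0.5000, 0.3000, 0.2000)
After 2 weeks: (0.2900, 0.4500, 0.2600)
After 3 weeks: (0.3230, 0.3870, 0.2900)
P(in Mild after 3 weeks) = 0.3870

0.3870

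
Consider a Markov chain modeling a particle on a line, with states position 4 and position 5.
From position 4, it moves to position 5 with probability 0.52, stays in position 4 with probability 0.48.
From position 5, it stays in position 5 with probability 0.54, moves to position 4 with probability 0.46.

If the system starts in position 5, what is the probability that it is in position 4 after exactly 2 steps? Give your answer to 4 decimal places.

0.4692

Sum over the intermediate state after 1 step:
P = P(position 5→position 4)·P(position 4→position 4) + P(position 5→position 5)·P(position 5→position 4)
  = 0.46×0.48 + 0.54×0.46
  = 0.2208 + 0.2484 = 0.4692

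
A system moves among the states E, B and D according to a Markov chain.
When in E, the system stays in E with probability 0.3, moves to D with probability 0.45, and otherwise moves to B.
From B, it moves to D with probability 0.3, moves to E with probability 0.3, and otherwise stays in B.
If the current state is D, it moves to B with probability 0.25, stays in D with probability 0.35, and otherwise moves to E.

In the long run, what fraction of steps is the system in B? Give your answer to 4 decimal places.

0.2941

Let the stationary distribution be π with π = πP and π_1 + π_2 + π_3 = 1.
π_1 = 0.3·π_1 + 0.3·π_2 + 0.4·π_3
π_2 = 0.25·π_1 + 0.4·π_2 + 0.25·π_3
Solving with the normalization constraint gives π = (0.3369, 0.2941, 0.3690).
So the stationary probability of B is 0.2941.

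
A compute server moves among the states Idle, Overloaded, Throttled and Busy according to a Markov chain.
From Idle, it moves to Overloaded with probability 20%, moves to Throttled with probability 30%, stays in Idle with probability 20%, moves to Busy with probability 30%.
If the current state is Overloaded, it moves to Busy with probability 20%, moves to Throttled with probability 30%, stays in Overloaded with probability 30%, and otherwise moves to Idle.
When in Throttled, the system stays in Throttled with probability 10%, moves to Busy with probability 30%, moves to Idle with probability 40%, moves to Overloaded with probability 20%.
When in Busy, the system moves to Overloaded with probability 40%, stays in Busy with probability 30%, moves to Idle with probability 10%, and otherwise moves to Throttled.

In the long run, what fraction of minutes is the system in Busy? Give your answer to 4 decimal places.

Let the stationary distribution be π with π = πP and π_1 + π_2 + π_3 + π_4 = 1.
π_1 = 0.2·π_1 + 0.2·π_2 + 0.4·π_3 + 0.1·π_4
π_2 = 0.2·π_1 + 0.3·π_2 + 0.2·π_3 + 0.4·π_4
π_3 = 0.3·π_1 + 0.3·π_2 + 0.1·π_3 + 0.2·π_4
Solving with the normalization constraint gives π = (0.2183, 0.2826, 0.2274, 0.2717).
So the stationary probability of Busy is 0.2717.

0.2717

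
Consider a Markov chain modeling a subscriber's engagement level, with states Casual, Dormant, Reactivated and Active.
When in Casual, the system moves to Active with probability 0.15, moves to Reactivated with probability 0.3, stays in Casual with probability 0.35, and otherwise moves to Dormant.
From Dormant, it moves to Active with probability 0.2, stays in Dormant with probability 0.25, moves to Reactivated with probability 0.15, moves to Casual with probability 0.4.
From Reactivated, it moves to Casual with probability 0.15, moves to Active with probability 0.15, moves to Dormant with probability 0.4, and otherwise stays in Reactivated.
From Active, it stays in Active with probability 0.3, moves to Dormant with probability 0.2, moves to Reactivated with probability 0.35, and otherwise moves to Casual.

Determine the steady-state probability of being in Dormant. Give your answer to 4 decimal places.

0.2673

Let the stationary distribution be π with π = πP and π_1 + π_2 + π_3 + π_4 = 1.
π_1 = 0.35·π_1 + 0.4·π_2 + 0.15·π_3 + 0.15·π_4
π_2 = 0.2·π_1 + 0.25·π_2 + 0.4·π_3 + 0.2·π_4
π_3 = 0.3·π_1 + 0.15·π_2 + 0.3·π_3 + 0.35·π_4
Solving with the normalization constraint gives π = (0.2710, 0.2673, 0.2695, 0.1922).
So the stationary probability of Dormant is 0.2673.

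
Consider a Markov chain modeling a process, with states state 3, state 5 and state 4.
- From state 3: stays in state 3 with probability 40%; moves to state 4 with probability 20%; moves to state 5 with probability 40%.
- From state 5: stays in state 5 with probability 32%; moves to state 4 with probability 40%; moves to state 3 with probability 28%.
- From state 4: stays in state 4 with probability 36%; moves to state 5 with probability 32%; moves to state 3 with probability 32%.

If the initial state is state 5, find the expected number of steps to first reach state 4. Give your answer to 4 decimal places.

2.9730

Let t(s) be the expected number of steps to first reach state 4 from state s, with t(state 4) = 0. Conditioning on the first step:
t(state 3) = 1 + 0.4·t(state 3) + 0.4·t(state 5)
t(state 5) = 1 + 0.28·t(state 3) + 0.32·t(state 5)
Solving: t(state 3) = 3.6486, t(state 5) = 2.9730.
Expected steps from state 5 to state 4: 2.9730.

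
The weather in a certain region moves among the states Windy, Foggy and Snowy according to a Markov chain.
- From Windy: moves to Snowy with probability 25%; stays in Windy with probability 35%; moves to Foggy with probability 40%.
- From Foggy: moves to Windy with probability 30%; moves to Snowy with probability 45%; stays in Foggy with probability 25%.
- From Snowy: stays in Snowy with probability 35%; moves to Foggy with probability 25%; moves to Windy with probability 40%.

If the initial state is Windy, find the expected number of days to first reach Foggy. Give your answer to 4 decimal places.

2.7907

Let t(s) be the expected number of days to first reach Foggy from state s, with t(Foggy) = 0. Conditioning on the first day:
t(Windy) = 1 + 0.35·t(Windy) + 0.25·t(Snowy)
t(Snowy) = 1 + 0.4·t(Windy) + 0.35·t(Snowy)
Solving: t(Windy) = 2.7907, t(Snowy) = 3.2558.
Expected days from Windy to Foggy: 2.7907.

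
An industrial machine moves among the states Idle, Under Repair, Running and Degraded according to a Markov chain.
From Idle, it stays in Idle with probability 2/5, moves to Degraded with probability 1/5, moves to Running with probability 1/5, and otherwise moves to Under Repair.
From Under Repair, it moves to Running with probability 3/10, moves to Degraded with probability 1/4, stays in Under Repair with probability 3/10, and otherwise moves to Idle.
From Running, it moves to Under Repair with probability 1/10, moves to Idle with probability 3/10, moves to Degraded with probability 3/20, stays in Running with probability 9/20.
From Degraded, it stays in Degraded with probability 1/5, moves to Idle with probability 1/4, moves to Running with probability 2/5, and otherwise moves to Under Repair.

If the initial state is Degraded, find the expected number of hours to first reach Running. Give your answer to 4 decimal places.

3.0632

Let t(s) be the expected number of hours to first reach Running from state s, with t(Running) = 0. Conditioning on the first hour:
t(Idle) = 1 + 0.4·t(Idle) + 0.2·t(Under Repair) + 0.2·t(Degraded)
t(Under Repair) = 1 + 0.15·t(Idle) + 0.3·t(Under Repair) + 0.25·t(Degraded)
t(Degraded) = 1 + 0.25·t(Idle) + 0.15·t(Under Repair) + 0.2·t(Degraded)
Solving: t(Idle) = 3.8000, t(Under Repair) = 3.3368, t(Degraded) = 3.0632.
Expected hours from Degraded to Running: 3.0632.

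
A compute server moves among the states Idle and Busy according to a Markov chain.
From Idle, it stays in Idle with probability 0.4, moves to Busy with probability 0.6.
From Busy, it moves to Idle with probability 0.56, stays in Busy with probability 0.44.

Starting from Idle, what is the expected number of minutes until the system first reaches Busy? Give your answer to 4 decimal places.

Let t(s) be the expected number of minutes to first reach Busy from state s, with t(Busy) = 0. Conditioning on the first minute:
t(Idle) = 1 + 0.4·t(Idle)
Solving: t(Idle) = 1.6667.
Expected minutes from Idle to Busy: 1.6667.

1.6667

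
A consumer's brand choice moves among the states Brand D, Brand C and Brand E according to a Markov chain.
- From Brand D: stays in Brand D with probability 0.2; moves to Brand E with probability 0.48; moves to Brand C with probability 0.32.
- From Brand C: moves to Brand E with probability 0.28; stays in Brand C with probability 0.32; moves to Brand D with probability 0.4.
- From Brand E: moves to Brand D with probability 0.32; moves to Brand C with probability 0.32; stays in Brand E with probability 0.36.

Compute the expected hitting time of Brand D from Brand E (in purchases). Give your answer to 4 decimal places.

Let t(s) be the expected number of purchases to first reach Brand D from state s, with t(Brand D) = 0. Conditioning on the first purchase:
t(Brand C) = 1 + 0.32·t(Brand C) + 0.28·t(Brand E)
t(Brand E) = 1 + 0.32·t(Brand C) + 0.36·t(Brand E)
Solving: t(Brand C) = 2.6620, t(Brand E) = 2.8935.
Expected purchases from Brand E to Brand D: 2.8935.

2.8935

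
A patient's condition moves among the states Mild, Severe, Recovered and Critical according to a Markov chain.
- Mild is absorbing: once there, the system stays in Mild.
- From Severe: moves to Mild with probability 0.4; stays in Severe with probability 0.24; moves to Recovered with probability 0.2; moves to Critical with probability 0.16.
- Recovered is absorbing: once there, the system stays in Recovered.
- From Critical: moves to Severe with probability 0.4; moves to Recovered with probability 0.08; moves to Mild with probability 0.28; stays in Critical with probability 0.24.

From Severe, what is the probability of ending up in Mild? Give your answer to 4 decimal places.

Let h(s) be the probability of absorption at Mild starting from transient state s. Then h(Mild) = 1 and h(Recovered) = 0. By first-step analysis:
h(Severe) = 0.4·1 + 0.24·h(Severe) + 0.2·0 + 0.16·h(Critical)
h(Critical) = 0.28·1 + 0.4·h(Severe) + 0.08·0 + 0.24·h(Critical)
Solving: h(Severe) = 0.6791, h(Critical) = 0.7259.
Starting from Severe, the probability is 0.6791.

0.6791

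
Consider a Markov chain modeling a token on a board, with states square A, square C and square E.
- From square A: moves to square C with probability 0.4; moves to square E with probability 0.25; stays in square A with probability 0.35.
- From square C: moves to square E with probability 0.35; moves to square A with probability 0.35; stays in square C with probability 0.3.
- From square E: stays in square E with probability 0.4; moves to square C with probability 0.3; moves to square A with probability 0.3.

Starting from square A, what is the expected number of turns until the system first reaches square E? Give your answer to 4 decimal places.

3.4921

Let t(s) be the expected number of turns to first reach square E from state s, with t(square E) = 0. Conditioning on the first turn:
t(square A) = 1 + 0.35·t(square A) + 0.4·t(square C)
t(square C) = 1 + 0.35·t(square A) + 0.3·t(square C)
Solving: t(square A) = 3.4921, t(square C) = 3.1746.
Expected turns from square A to square E: 3.4921.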